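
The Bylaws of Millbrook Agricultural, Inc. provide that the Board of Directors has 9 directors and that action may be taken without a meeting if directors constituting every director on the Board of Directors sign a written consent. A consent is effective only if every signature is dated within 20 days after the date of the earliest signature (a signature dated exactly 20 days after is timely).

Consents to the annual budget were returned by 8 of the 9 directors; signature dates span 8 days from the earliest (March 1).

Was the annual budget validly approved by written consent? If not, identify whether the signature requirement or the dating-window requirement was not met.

Not effective — insufficient signatures.

Signatures required: the unanimous vote of 9 — unanimous means all 9, so 9 needed; 8 signed. Insufficient.
Dating window: the latest signature is 8 days after the earliest; the limit is 20 days. Within the window.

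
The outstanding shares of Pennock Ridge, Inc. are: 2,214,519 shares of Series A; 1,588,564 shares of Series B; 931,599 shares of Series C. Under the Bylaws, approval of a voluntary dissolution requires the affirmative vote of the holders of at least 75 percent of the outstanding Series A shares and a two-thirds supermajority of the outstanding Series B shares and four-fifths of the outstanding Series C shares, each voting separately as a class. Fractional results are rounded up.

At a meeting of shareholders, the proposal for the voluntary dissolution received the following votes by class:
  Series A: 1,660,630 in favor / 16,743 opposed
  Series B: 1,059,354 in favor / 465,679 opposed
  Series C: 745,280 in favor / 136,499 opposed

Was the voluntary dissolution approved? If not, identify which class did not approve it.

Series A: 3/4 of 2214519 = 1660889.25, rounded up to 1660890; 1,660,890 required, 1,660,630 in favor — not approved.
Series B: 2/3 of 1588564 = 1059042.67, rounded up to 1059043; 1,059,043 required, 1,059,354 in favor — approved.
Series C: 4/5 of 931599 = 745279.20, rounded up to 745280; 745,280 required, 745,280 in favor — approved.

Not approved — the Series A shares did not give the required vote.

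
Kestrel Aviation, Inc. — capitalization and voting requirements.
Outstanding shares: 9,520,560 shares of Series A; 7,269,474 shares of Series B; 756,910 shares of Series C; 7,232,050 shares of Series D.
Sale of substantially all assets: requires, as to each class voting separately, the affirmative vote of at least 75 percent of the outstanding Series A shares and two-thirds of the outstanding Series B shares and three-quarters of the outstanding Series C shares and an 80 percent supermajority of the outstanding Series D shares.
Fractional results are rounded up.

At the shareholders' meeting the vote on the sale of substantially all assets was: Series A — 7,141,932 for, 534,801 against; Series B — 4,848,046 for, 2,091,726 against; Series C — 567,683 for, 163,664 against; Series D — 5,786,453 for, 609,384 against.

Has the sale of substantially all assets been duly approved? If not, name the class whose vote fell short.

Series A: 3/4 of 9520560 = 7140420; 7,140,420 required, 7,141,932 in favor — approved.
Series B: 2/3 of 7269474 = 4846316; 4,846,316 required, 4,848,046 in favor — approved.
Series C: 3/4 of 756910 = 567682.50, rounded up to 567683; 567,683 required, 567,683 in favor — approved.
Series D: 4/5 of 7232050 = 5785640; 5,785,640 required, 5,786,453 in favor — approved.

Approved — every class gave the required vote.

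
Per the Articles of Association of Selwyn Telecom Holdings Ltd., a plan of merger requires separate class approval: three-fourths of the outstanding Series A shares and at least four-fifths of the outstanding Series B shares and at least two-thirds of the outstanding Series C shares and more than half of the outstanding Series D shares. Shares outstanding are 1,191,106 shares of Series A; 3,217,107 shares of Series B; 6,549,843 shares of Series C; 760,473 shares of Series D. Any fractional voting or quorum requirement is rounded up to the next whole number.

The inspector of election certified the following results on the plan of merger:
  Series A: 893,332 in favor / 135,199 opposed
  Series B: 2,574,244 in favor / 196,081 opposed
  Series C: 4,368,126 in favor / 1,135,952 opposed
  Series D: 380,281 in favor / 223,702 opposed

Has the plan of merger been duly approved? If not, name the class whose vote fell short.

Series A: 3/4 of 1191106 = 893329.50, rounded up to 893330; 893,330 required, 893,332 in favor — approved.
Series B: 4/5 of 3217107 = 2573685.60, rounded up to 2573686; 2,573,686 required, 2,574,244 in favor — approved.
Series C: 2/3 of 6549843 = 4366562; 4,366,562 required, 4,368,126 in favor — approved.
Series D: a majority of 760473 is 380237; 380,237 required, 380,281 in favor — approved.

Approved — every class gave the required vote.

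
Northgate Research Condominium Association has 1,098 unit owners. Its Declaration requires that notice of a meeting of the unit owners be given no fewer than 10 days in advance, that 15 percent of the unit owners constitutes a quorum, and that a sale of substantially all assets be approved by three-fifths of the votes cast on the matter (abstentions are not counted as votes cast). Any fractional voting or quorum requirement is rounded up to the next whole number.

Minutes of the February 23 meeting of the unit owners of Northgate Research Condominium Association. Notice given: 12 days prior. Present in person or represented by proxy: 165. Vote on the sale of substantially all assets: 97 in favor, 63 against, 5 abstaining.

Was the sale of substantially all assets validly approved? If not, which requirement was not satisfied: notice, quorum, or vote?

Valid — all requirements satisfied.

Notice: 12 days given; 10 required. Satisfied.
Quorum: 15% of 1,098 = 164.70, rounded up to 165; 165 present. Satisfied.
Vote: requires three-fifths of the votes cast (165 − 5 abstaining = 160); 3/5 of 160 = 96, so 96 needed; 97 in favor. Satisfied.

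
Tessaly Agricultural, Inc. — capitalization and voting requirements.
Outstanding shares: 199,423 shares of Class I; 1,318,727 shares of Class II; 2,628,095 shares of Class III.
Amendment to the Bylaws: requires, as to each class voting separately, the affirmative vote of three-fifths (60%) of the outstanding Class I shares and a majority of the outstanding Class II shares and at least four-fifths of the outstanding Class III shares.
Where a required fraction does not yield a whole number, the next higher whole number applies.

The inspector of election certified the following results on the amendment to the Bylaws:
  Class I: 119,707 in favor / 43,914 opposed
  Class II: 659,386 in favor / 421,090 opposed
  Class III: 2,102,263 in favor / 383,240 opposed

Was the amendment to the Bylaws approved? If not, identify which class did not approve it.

Class I: 3/5 of 199423 = 119653.80, rounded up to 119654; 119,654 required, 119,707 in favor — approved.
Class II: a majority of 1318727 is 659364; 659,364 required, 659,386 in favor — approved.
Class III: 4/5 of 2628095 = 2102476; 2,102,476 required, 2,102,263 in favor — not approved.

Not approved — the Class III shares did not give the required vote.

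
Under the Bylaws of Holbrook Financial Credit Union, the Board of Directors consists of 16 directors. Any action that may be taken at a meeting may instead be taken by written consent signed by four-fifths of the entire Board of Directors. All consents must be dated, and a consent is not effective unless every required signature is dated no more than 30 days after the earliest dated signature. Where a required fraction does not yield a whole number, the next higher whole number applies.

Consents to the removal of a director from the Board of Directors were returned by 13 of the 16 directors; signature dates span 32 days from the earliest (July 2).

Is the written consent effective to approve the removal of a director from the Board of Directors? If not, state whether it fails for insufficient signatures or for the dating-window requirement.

Signatures required: four-fifths of 16 — 4/5 of 16 = 12.80, rounded up to 13, so 13 needed; 13 signed. Sufficient.
Dating window: the latest signature is 32 days after the earliest; the limit is 30 days. Outside the window.

Not effective — dating-window requirement not satisfied.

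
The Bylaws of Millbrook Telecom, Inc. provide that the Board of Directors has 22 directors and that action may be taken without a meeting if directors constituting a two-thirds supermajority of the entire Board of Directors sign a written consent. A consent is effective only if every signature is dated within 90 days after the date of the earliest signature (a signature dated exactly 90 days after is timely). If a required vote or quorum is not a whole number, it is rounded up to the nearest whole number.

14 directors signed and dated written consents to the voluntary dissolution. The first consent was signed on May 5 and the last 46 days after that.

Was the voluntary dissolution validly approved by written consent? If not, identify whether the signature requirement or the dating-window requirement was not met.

Not effective — insufficient signatures.

Signatures required: a two-thirds supermajority of 22 — 2/3 of 22 = 14.67, rounded up to 15, so 15 needed; 14 signed. Insufficient.
Dating window: the latest signature is 46 days after the earliest; the limit is 90 days. Within the window.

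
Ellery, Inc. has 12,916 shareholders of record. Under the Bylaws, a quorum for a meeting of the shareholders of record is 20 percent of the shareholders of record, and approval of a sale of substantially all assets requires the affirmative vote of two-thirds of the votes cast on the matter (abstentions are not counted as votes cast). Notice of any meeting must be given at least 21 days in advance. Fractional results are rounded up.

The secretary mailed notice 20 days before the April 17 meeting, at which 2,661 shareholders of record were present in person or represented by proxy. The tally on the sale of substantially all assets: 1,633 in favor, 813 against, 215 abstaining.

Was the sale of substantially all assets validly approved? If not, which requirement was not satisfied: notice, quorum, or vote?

Invalid — notice requirement not satisfied.

Notice: 20 days given; 21 required. Not satisfied.
Quorum: 20% of 12,916 = 2,583.20, rounded up to 2,584; 2,661 present. Satisfied.
Vote: requires two-thirds of the votes cast (2,661 − 215 abstaining = 2,446); 2/3 of 2446 = 1630.67, rounded up to 1631, so 1,631 needed; 1,633 in favor. Satisfied.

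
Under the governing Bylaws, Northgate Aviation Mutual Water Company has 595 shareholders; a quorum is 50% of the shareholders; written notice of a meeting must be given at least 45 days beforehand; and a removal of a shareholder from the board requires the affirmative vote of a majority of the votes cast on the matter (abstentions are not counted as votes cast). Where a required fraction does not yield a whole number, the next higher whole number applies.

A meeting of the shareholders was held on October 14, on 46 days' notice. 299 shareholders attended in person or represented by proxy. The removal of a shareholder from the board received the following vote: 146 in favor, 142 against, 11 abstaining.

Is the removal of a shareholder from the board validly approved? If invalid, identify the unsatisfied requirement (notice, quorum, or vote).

Valid — all requirements satisfied.

Notice: 46 days given; 45 required. Satisfied.
Quorum: 50% of 595 = 297.50, rounded up to 298; 299 present. Satisfied.
Vote: requires a majority of the votes cast (299 − 11 abstaining = 288); a majority of 288 is 145, so 145 needed; 146 in favor. Satisfied.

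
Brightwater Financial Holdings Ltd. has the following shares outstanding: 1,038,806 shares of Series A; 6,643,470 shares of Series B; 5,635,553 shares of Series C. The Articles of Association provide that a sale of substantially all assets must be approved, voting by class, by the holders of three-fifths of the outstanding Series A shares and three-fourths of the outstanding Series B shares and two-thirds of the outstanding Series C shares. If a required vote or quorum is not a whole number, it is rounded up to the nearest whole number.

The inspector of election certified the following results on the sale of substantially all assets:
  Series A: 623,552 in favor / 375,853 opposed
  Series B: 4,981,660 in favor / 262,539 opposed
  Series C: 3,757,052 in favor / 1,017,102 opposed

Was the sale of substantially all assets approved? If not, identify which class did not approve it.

Not approved — the Series B shares did not give the required vote.

Series A: 3/5 of 1038806 = 623283.60, rounded up to 623284; 623,284 required, 623,552 in favor — approved.
Series B: 3/4 of 6643470 = 4982602.50, rounded up to 4982603; 4,982,603 required, 4,981,660 in favor — not approved.
Series C: 2/3 of 5635553 = 3757035.33, rounded up to 3757036; 3,757,036 required, 3,757,052 in favor — approved.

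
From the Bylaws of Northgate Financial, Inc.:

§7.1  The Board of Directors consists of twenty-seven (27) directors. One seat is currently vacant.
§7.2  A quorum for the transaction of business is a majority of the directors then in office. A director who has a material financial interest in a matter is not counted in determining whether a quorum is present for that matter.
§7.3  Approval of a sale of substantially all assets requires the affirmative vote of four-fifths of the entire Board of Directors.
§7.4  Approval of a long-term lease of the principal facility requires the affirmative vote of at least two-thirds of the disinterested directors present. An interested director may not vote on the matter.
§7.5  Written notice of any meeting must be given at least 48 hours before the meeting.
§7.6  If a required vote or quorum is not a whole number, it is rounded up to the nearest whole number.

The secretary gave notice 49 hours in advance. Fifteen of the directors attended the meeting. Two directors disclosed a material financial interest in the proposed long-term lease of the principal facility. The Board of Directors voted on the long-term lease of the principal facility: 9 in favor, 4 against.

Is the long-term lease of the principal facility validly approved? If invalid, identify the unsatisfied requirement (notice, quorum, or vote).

Notice: 49 hours given; 48 required (49 ≥ 48). Satisfied.
Quorum: 15 present, but the 2 interested directors do not count, leaving 13. Quorum is 14. Not satisfied.
Vote: the long-term lease of the principal facility requires two-thirds of the disinterested directors present (15 − 2 = 13). 2/3 of 13 = 8.67, rounded up to 9, so 9 affirmative votes are needed; 9 voted in favor. Satisfied. (Moot — without a quorum no business can be validly transacted.)

Invalid — quorum requirement not satisfied.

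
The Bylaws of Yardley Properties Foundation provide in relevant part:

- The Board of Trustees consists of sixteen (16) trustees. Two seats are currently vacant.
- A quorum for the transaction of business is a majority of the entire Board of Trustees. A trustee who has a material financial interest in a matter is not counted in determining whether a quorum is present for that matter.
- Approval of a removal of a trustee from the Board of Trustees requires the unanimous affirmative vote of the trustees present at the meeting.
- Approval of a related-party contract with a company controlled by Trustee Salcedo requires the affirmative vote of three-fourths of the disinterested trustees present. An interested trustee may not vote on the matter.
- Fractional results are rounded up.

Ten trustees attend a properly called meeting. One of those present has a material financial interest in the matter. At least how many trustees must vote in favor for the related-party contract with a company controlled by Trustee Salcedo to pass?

7

The related-party contract with a company controlled by Trustee Salcedo requires three-fourths of the disinterested trustees present (10 − 1 = 9).
3/4 of 9 = 6.75, rounded up to 7.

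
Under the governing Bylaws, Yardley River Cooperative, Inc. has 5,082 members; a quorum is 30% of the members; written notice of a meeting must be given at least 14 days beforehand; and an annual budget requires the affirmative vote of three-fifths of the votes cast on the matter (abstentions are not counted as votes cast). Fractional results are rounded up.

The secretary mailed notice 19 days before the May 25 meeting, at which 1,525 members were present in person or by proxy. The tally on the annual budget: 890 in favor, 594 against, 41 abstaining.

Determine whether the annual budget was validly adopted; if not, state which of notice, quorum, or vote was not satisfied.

Notice: 19 days given; 14 required. Satisfied.
Quorum: 30% of 5,082 = 1,524.60, rounded up to 1,525; 1,525 present. Satisfied.
Vote: requires three-fifths of the votes cast (1,525 − 41 abstaining = 1,484); 3/5 of 1484 = 890.40, rounded up to 891, so 891 needed; 890 in favor. Not satisfied.

Invalid — vote requirement not satisfied.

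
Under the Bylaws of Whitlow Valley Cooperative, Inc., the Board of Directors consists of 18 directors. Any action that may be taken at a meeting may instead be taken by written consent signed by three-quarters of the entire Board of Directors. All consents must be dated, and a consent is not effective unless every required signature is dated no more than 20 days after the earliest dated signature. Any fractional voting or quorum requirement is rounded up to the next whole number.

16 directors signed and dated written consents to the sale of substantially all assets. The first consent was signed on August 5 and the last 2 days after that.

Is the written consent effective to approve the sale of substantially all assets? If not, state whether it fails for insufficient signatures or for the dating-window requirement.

Signatures required: three-quarters of 18 — 3/4 of 18 = 13.50, rounded up to 14, so 14 needed; 16 signed. Sufficient.
Dating window: the latest signature is 2 days after the earliest; the limit is 20 days. Within the window.

Effective — both the signature and dating-window requirements are satisfied.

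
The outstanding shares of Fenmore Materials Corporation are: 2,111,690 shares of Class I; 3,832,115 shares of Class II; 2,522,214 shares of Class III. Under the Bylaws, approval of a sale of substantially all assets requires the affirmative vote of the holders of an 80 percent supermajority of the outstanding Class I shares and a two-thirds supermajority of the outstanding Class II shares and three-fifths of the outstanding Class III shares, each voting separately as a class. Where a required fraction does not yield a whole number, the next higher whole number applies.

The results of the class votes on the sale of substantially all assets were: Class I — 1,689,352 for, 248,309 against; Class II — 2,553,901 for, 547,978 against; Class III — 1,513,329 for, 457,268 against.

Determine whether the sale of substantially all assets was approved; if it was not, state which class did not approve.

Class I: 4/5 of 2111690 = 1689352; 1,689,352 required, 1,689,352 in favor — approved.
Class II: 2/3 of 3832115 = 2554743.33, rounded up to 2554744; 2,554,744 required, 2,553,901 in favor — not approved.
Class III: 3/5 of 2522214 = 1513328.40, rounded up to 1513329; 1,513,329 required, 1,513,329 in favor — approved.

Not approved — the Class II shares did not give the required vote.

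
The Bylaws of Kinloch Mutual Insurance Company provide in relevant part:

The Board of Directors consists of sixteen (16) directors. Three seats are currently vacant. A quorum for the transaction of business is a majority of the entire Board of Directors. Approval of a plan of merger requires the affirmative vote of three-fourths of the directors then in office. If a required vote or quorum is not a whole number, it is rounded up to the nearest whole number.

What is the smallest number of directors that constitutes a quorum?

A majority of 16 is 9.

9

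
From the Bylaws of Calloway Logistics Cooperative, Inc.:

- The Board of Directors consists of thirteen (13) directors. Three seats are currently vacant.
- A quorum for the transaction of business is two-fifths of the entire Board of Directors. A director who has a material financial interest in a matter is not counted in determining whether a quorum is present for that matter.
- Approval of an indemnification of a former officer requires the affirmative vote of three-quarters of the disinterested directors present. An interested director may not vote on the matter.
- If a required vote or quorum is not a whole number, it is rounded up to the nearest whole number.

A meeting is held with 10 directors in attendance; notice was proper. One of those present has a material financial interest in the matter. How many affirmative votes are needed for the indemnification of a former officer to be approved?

The indemnification of a former officer requires three-fourths of the disinterested directors present (10 − 1 = 9).
3/4 of 9 = 6.75, rounded up to 7.

7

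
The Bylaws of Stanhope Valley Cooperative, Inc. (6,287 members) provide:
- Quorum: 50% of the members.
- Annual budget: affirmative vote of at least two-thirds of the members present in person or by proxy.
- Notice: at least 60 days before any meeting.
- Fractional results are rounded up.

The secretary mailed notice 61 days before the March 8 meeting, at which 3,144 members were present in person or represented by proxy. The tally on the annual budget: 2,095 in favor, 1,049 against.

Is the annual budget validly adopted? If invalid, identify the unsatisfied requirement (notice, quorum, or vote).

Notice: 61 days given; 60 required. Satisfied.
Quorum: 50% of 6,287 = 3,143.50, rounded up to 3,144; 3,144 present. Satisfied.
Vote: requires two-thirds of those present (3,144); 2/3 of 3144 = 2096, so 2,096 needed; 2,095 in favor. Not satisfied.

Invalid — vote requirement not satisfied.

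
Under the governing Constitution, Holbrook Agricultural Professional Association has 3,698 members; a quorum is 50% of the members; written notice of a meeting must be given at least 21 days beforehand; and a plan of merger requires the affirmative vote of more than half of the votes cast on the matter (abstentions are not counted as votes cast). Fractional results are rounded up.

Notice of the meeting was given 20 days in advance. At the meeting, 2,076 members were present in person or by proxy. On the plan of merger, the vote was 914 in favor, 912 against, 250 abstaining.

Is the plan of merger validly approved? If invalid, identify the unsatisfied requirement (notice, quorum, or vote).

Notice: 20 days given; 21 required. Not satisfied.
Quorum: 50% of 3,698 = 1,849; 2,076 present. Satisfied.
Vote: requires a majority of the votes cast (2,076 − 250 abstaining = 1,826); a majority of 1826 is 914, so 914 needed; 914 in favor. Satisfied.

Invalid — notice requirement not satisfied.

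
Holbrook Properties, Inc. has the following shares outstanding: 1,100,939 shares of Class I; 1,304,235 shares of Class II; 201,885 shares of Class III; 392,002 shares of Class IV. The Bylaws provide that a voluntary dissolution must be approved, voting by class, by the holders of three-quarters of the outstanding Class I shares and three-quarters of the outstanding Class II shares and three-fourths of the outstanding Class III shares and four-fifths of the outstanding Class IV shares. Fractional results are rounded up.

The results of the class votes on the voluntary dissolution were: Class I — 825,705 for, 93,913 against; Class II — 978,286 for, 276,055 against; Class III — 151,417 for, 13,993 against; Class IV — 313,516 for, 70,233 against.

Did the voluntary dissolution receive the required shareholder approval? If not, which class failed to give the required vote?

Not approved — the Class IV shares did not give the required vote.

Class I: 3/4 of 1100939 = 825704.25, rounded up to 825705; 825,705 required, 825,705 in favor — approved.
Class II: 3/4 of 1304235 = 978176.25, rounded up to 978177; 978,177 required, 978,286 in favor — approved.
Class III: 3/4 of 201885 = 151413.75, rounded up to 151414; 151,414 required, 151,417 in favor — approved.
Class IV: 4/5 of 392002 = 313601.60, rounded up to 313602; 313,602 required, 313,516 in favor — not approved.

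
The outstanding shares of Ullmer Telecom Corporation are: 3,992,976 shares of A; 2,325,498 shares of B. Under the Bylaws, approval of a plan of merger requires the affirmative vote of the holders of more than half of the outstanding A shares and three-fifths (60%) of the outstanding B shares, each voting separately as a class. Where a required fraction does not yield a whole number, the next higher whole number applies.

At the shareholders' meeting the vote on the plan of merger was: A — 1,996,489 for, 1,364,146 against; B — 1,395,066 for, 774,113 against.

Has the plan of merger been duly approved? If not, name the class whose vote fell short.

A: a majority of 3992976 is 1996489; 1,996,489 required, 1,996,489 in favor — approved.
B: 3/5 of 2325498 = 1395298.80, rounded up to 1395299; 1,395,299 required, 1,395,066 in favor — not approved.

Not approved — the B shares did not give the required vote.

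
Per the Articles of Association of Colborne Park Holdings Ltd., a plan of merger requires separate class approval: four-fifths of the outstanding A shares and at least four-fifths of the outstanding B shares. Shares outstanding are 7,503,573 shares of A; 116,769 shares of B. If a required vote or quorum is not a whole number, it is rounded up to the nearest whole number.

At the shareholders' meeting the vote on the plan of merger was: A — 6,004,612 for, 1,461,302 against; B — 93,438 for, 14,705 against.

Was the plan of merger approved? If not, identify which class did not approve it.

Approved — every class gave the required vote.

A: 4/5 of 7503573 = 6002858.40, rounded up to 6002859; 6,002,859 required, 6,004,612 in favor — approved.
B: 4/5 of 116769 = 93415.20, rounded up to 93416; 93,416 required, 93,438 in favor — approved.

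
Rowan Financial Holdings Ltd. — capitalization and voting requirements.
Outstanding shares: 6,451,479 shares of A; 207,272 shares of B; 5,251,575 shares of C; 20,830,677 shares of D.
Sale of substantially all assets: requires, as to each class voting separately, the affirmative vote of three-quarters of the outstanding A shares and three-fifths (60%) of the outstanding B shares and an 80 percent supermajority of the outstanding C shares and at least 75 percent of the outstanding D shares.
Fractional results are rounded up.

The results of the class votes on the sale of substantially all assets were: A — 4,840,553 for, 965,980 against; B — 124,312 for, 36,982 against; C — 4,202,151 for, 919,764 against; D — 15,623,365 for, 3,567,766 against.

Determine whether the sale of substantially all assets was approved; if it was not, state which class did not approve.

Not approved — the B shares did not give the required vote.

A: 3/4 of 6451479 = 4838609.25, rounded up to 4838610; 4,838,610 required, 4,840,553 in favor — approved.
B: 3/5 of 207272 = 124363.20, rounded up to 124364; 124,364 required, 124,312 in favor — not approved.
C: 4/5 of 5251575 = 4201260; 4,201,260 required, 4,202,151 in favor — approved.
D: 3/4 of 20830677 = 15623007.75, rounded up to 15623008; 15,623,008 required, 15,623,365 in favor — approved.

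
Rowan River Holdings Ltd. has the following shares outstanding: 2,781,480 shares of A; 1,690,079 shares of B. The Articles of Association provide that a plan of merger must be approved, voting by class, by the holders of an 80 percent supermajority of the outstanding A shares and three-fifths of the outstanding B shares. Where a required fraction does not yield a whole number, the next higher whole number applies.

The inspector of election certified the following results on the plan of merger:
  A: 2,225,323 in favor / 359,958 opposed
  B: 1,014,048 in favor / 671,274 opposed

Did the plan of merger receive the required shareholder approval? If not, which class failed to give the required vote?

A: 4/5 of 2781480 = 2225184; 2,225,184 required, 2,225,323 in favor — approved.
B: 3/5 of 1690079 = 1014047.40, rounded up to 1014048; 1,014,048 required, 1,014,048 in favor — approved.

Approved — every class gave the required vote.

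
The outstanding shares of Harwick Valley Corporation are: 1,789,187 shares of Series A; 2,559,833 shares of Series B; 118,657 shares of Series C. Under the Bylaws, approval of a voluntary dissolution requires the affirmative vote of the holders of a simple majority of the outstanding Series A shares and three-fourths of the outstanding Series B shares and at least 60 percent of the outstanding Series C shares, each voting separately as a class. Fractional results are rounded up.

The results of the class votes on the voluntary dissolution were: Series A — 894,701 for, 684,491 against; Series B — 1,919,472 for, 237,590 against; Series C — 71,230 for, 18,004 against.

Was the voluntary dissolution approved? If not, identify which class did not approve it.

Not approved — the Series B shares did not give the required vote.

Series A: a majority of 1789187 is 894594; 894,594 required, 894,701 in favor — approved.
Series B: 3/4 of 2559833 = 1919874.75, rounded up to 1919875; 1,919,875 required, 1,919,472 in favor — not approved.
Series C: 3/5 of 118657 = 71194.20, rounded up to 71195; 71,195 required, 71,230 in favor — approved.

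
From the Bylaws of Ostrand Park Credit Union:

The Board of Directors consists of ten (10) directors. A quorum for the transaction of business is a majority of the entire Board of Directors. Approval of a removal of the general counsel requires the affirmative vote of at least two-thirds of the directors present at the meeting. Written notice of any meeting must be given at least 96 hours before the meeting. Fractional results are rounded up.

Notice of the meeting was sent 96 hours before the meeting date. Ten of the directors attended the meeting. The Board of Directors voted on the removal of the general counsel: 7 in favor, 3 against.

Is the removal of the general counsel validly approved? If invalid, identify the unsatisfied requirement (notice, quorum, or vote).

Valid — all requirements satisfied.

Notice: 96 hours given; 96 required (96 ≥ 96). Satisfied.
Quorum: 10 present; quorum is 6. Satisfied.
Vote: the removal of the general counsel requires two-thirds of the directors present (10). 2/3 of 10 = 6.67, rounded up to 7, so 7 affirmative votes are needed; 7 voted in favor. Satisfied.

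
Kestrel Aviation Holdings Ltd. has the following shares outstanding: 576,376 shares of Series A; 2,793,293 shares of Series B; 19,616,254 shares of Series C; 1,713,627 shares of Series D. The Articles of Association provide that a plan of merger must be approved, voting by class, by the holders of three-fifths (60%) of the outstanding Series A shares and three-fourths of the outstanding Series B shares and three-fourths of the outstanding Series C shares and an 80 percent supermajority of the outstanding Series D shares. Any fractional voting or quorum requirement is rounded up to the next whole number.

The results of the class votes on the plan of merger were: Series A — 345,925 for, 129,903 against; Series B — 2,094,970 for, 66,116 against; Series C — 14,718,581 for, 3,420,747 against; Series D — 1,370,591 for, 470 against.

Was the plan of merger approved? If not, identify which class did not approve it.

Not approved — the Series D shares did not give the required vote.

Series A: 3/5 of 576376 = 345825.60, rounded up to 345826; 345,826 required, 345,925 in favor — approved.
Series B: 3/4 of 2793293 = 2094969.75, rounded up to 2094970; 2,094,970 required, 2,094,970 in favor — approved.
Series C: 3/4 of 19616254 = 14712190.50, rounded up to 14712191; 14,712,191 required, 14,718,581 in favor — approved.
Series D: 4/5 of 1713627 = 1370901.60, rounded up to 1370902; 1,370,902 required, 1,370,591 in favor — not approved.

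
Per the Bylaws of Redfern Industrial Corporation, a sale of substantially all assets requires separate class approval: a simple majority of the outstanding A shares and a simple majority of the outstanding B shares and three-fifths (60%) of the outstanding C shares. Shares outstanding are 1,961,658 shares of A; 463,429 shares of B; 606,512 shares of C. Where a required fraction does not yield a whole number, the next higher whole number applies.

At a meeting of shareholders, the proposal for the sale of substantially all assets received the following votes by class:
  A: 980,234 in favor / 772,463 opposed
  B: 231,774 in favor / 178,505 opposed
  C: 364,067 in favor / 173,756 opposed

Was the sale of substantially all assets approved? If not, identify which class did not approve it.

A: a majority of 1961658 is 980830; 980,830 required, 980,234 in favor — not approved.
B: a majority of 463429 is 231715; 231,715 required, 231,774 in favor — approved.
C: 3/5 of 606512 = 363907.20, rounded up to 363908; 363,908 required, 364,067 in favor — approved.

Not approved — the A shares did not give the required vote.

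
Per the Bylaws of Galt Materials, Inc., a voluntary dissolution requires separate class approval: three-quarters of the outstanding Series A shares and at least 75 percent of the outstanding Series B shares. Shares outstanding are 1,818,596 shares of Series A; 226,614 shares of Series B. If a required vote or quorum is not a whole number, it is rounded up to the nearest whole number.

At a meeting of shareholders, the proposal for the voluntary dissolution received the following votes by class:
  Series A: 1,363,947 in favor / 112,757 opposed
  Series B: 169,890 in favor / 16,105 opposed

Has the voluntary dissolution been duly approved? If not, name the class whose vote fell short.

Series A: 3/4 of 1818596 = 1363947; 1,363,947 required, 1,363,947 in favor — approved.
Series B: 3/4 of 226614 = 169960.50, rounded up to 169961; 169,961 required, 169,890 in favor — not approved.

Not approved — the Series B shares did not give the required vote.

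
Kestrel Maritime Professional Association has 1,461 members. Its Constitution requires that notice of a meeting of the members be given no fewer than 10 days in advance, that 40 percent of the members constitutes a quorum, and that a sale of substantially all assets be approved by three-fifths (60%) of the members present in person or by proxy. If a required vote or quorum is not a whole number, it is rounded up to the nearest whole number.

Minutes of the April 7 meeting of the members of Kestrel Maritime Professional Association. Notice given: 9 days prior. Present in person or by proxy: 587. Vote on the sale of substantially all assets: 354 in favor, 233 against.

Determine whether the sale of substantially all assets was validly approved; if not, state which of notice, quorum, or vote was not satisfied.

Notice: 9 days given; 10 required. Not satisfied.
Quorum: 40% of 1,461 = 584.40, rounded up to 585; 587 present. Satisfied.
Vote: requires three-fifths of those present (587); 3/5 of 587 = 352.20, rounded up to 353, so 353 needed; 354 in favor. Satisfied.

Invalid — notice requirement not satisfied.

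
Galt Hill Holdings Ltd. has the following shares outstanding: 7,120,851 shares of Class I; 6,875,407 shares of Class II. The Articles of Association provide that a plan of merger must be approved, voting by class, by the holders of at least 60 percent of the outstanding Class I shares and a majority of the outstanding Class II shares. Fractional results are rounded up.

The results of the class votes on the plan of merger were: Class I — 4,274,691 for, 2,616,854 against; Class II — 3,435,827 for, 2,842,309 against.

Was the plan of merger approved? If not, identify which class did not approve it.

Not approved — the Class II shares did not give the required vote.

Class I: 3/5 of 7120851 = 4272510.60, rounded up to 4272511; 4,272,511 required, 4,274,691 in favor — approved.
Class II: a majority of 6875407 is 3437704; 3,437,704 required, 3,435,827 in favor — not approved.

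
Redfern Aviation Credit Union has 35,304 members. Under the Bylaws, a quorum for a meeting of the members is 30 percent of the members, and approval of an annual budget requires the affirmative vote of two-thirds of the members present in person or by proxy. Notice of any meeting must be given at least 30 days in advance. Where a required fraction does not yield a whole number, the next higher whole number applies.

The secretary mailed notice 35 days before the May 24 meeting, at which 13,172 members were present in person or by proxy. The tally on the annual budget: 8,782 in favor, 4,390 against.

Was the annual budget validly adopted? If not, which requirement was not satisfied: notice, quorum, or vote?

Valid — all requirements satisfied.

Notice: 35 days given; 30 required. Satisfied.
Quorum: 30% of 35,304 = 10,591.20, rounded up to 10,592; 13,172 present. Satisfied.
Vote: requires two-thirds of those present (13,172); 2/3 of 13172 = 8781.33, rounded up to 8782, so 8,782 needed; 8,782 in favor. Satisfied.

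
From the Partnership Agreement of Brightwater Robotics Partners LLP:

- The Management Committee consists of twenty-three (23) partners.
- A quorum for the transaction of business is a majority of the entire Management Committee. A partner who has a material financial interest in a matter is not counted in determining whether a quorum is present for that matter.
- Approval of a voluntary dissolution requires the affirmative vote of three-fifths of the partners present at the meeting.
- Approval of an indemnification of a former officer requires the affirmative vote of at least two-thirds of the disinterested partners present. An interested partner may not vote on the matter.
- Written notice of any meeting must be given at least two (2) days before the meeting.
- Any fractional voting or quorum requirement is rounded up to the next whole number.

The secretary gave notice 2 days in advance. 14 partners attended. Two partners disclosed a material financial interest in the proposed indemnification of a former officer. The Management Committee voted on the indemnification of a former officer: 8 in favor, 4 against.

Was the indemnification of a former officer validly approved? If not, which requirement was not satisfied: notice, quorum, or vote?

Valid — all requirements satisfied.

Notice: 2 days given; 2 required (2 ≥ 2). Satisfied.
Quorum: 14 present, but the 2 interested partners do not count, leaving 12. Quorum is 12. Satisfied.
Vote: the indemnification of a former officer requires two-thirds of the disinterested partners present (14 − 2 = 12). 2/3 of 12 = 8, so 8 affirmative votes are needed; 8 voted in favor. Satisfied.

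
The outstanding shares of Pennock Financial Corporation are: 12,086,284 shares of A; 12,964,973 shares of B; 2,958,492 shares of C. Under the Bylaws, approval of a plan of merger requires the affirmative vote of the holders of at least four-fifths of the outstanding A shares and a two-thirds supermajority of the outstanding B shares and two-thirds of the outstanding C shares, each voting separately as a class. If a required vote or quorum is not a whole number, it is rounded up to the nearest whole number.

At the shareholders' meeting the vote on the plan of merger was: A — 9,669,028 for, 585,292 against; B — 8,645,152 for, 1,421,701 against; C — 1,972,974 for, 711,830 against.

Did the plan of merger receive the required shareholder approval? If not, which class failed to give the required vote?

Approved — every class gave the required vote.

A: 4/5 of 12086284 = 9669027.20, rounded up to 9669028; 9,669,028 required, 9,669,028 in favor — approved.
B: 2/3 of 12964973 = 8643315.33, rounded up to 8643316; 8,643,316 required, 8,645,152 in favor — approved.
C: 2/3 of 2958492 = 1972328; 1,972,328 required, 1,972,974 in favor — approved.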